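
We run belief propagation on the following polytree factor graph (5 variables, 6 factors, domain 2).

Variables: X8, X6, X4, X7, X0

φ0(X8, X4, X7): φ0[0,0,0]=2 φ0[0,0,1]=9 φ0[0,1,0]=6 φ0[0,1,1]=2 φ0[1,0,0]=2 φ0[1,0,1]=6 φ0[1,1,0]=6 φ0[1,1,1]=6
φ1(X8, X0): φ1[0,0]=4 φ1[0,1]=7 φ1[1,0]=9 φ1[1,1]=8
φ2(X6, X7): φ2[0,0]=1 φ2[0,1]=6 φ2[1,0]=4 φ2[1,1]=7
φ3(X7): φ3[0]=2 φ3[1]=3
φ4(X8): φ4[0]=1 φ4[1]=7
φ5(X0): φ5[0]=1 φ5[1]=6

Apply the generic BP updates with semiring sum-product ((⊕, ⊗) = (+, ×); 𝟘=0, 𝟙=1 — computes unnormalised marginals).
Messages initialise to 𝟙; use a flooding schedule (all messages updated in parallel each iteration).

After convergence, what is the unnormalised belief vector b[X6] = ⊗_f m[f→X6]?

b[X6] = [102412, 139654]

init: all messages = 𝟙 over 2 values
r1 m[φ0→X8] = [19, 20]
r1 m[φ0→X4] = [19, 20]
r1 m[φ0→X7] = [16, 23]
r1 m[φ1→X8] = [11, 17]
r1 m[φ1→X0] = [13, 15]
r1 m[φ2→X6] = [7, 11]
r1 m[φ2→X7] = [5, 13]
r1 m[φ3→X7] = [2, 3]
r1 m[φ4→X8] = [1, 7]
r1 m[φ5→X0] = [1, 6]
r1 m[X8→φ0] = [1, 1]
r1 m[X8→φ1] = [1, 1]
r1 m[X8→φ4] = [1, 1]
r1 m[X6→φ2] = [1, 1]
r1 m[X4→φ0] = [1, 1]
r1 m[X7→φ0] = [1, 1]
r1 m[X7→φ2] = [1, 1]
r1 m[X7→φ3] = [1, 1]
r1 m[X0→φ1] = [1, 1]
r1 m[X0→φ5] = [1, 1]
r2 m[φ0→X8] = [19, 20]
r2 m[φ0→X4] = [19, 20]
r2 m[φ0→X7] = [16, 23]
r2 m[φ1→X8] = [11, 17]
r2 m[φ1→X0] = [13, 15]
r2 m[φ2→X6] = [7, 11]
r2 m[φ2→X7] = [5, 13]
r2 m[φ3→X7] = [2, 3]
r2 m[φ4→X8] = [1, 7]
r2 m[φ5→X0] = [1, 6]
r2 m[X8→φ0] = [11, 119]
r2 m[X8→φ1] = [19, 140]
r2 m[X8→φ4] = [209, 340]
r2 m[X6→φ2] = [1, 1]
r2 m[X4→φ0] = [1, 1]
r2 m[X7→φ0] = [10, 39]
r2 m[X7→φ2] = [32, 69]
r2 m[X7→φ3] = [80, 299]
r2 m[X0→φ1] = [1, 6]
r2 m[X0→φ5] = [13, 15]
r3 m[φ0→X8] = [509, 548]
r3 m[φ0→X4] = [34307, 36504]
r3 m[φ0→X7] = [1040, 1549]
r3 m[φ1→X8] = [46, 57]
r3 m[φ1→X0] = [1336, 1253]
r3 m[φ2→X6] = [446, 611]
r3 m[φ2→X7] = [5, 13]
r3 m[φ3→X7] = [2, 3]
r3 m[φ4→X8] = [1, 7]
r3 m[φ5→X0] = [1, 6]
r3 m[X8→φ0] = [11, 119]
r3 m[X8→φ1] = [19, 140]
r3 m[X8→φ4] = [209, 340]
r3 m[X6→φ2] = [1, 1]
r3 m[X4→φ0] = [1, 1]
r3 m[X7→φ0] = [10, 39]
r3 m[X7→φ2] = [32, 69]
r3 m[X7→φ3] = [80, 299]
r3 m[X0→φ1] = [1, 6]
r3 m[X0→φ5] = [13, 15]
r4 m[φ0→X8] = [509, 548]
r4 m[φ0→X4] = [34307, 36504]
r4 m[φ0→X7] = [1040, 1549]
r4 m[φ1→X8] = [46, 57]
r4 m[φ1→X0] = [1336, 1253]
r4 m[φ2→X6] = [446, 611]
r4 m[φ2→X7] = [5, 13]
r4 m[φ3→X7] = [2, 3]
r4 m[φ4→X8] = [1, 7]
r4 m[φ5→X0] = [1, 6]
r4 m[X8→φ0] = [46, 399]
r4 m[X8→φ1] = [509, 3836]
r4 m[X8→φ4] = [23414, 31236]
r4 m[X6→φ2] = [1, 1]
r4 m[X4→φ0] = [1, 1]
r4 m[X7→φ0] = [10, 39]
r4 m[X7→φ2] = [2080, 4647]
r4 m[X7→φ3] = [5200, 20137]
r4 m[X0→φ1] = [1, 6]
r4 m[X0→φ5] = [1336, 1253]
r5 m[φ0→X8] = [509, 548]
r5 m[φ0→X4] = [118412, 123654]
r5 m[φ0→X7] = [3560, 5294]
r5 m[φ1→X8] = [46, 57]
r5 m[φ1→X0] = [36560, 34251]
r5 m[φ2→X6] = [29962, 40849]
r5 m[φ2→X7] = [5, 13]
r5 m[φ3→X7] = [2, 3]
r5 m[φ4→X8] = [1, 7]
r5 m[φ5→X0] = [1, 6]
r5 m[X8→φ0] = [46, 399]
r5 m[X8→φ1] = [509, 3836]
r5 m[X8→φ4] = [23414, 31236]
r5 m[X6→φ2] = [1, 1]
r5 m[X4→φ0] = [1, 1]
r5 m[X7→φ0] = [10, 39]
r5 m[X7→φ2] = [2080, 4647]
r5 m[X7→φ3] = [5200, 20137]
r5 m[X0→φ1] = [1, 6]
r5 m[X0→φ5] = [1336, 1253]
r6 m[φ0→X8] = [509, 548]
r6 m[φ0→X4] = [118412, 123654]
r6 m[φ0→X7] = [3560, 5294]
r6 m[φ1→X8] = [46, 57]
r6 m[φ1→X0] = [36560, 34251]
r6 m[φ2→X6] = [29962, 40849]
r6 m[φ2→X7] = [5, 13]
r6 m[φ3→X7] = [2, 3]
r6 m[φ4→X8] = [1, 7]
r6 m[φ5→X0] = [1, 6]
r6 m[X8→φ0] = [46, 399]
r6 m[X8→φ1] = [509, 3836]
r6 m[X8→φ4] = [23414, 31236]
r6 m[X6→φ2] = [1, 1]
r6 m[X4→φ0] = [1, 1]
r6 m[X7→φ0] = [10, 39]
r6 m[X7→φ2] = [7120, 15882]
r6 m[X7→φ3] = [17800, 68822]
r6 m[X0→φ1] = [1, 6]
r6 m[X0→φ5] = [36560, 34251]
r7 m[φ0→X8] = [509, 548]
r7 m[φ0→X4] = [118412, 123654]
r7 m[φ0→X7] = [3560, 5294]
r7 m[φ1→X8] = [46, 57]
r7 m[φ1→X0] = [36560, 34251]
r7 m[φ2→X6] = [102412, 139654]
r7 m[φ2→X7] = [5, 13]
r7 m[φ3→X7] = [2, 3]
r7 m[φ4→X8] = [1, 7]
r7 m[φ5→X0] = [1, 6]
r7 m[X8→φ0] = [46, 399]
r7 m[X8→φ1] = [509, 3836]
r7 m[X8→φ4] = [23414, 31236]
r7 m[X6→φ2] = [1, 1]
r7 m[X4→φ0] = [1, 1]
r7 m[X7→φ0] = [10, 39]
r7 m[X7→φ2] = [7120, 15882]
r7 m[X7→φ3] = [17800, 68822]
r7 m[X0→φ1] = [1, 6]
r7 m[X0→φ5] = [36560, 34251]
r8 m[φ0→X8] = [509, 548]
r8 m[φ0→X4] = [118412, 123654]
r8 m[φ0→X7] = [3560, 5294]
r8 m[φ1→X8] = [46, 57]
r8 m[φ1→X0] = [36560, 34251]
r8 m[φ2→X6] = [102412, 139654]
r8 m[φ2→X7] = [5, 13]
r8 m[φ3→X7] = [2, 3]
r8 m[φ4→X8] = [1, 7]
r8 m[φ5→X0] = [1, 6]
r8 m[X8→φ0] = [46, 399]
r8 m[X8→φ1] = [509, 3836]
r8 m[X8→φ4] = [23414, 31236]
r8 m[X6→φ2] = [1, 1]
r8 m[X4→φ0] = [1, 1]
r8 m[X7→φ0] = [10, 39]
r8 m[X7→φ2] = [7120, 15882]
r8 m[X7→φ3] = [17800, 68822]
r8 m[X0→φ1] = [1, 6]
r8 m[X0→φ5] = [36560, 34251]
fixed point reached at round 8
b[X6] = ⊗ incoming = [102412, 139654]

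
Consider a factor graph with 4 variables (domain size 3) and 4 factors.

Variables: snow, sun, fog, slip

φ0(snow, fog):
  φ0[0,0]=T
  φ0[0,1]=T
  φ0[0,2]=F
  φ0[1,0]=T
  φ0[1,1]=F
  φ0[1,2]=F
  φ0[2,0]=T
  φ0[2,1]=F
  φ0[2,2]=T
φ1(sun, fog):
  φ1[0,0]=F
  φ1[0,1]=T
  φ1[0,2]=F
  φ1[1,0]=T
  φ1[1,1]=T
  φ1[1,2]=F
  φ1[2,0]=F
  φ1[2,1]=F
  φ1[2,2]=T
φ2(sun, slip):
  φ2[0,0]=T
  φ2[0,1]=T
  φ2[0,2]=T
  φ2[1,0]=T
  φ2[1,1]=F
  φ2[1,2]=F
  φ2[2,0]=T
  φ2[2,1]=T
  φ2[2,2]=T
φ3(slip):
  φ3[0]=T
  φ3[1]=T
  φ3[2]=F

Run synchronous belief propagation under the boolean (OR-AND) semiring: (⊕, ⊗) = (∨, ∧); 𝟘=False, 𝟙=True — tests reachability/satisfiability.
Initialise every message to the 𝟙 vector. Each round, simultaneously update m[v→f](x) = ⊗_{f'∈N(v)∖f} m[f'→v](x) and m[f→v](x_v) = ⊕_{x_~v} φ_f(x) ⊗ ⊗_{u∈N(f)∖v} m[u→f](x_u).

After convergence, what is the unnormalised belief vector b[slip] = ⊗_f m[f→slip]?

init: all messages = 𝟙 over 3 values
r1 m[φ0→snow] = [T, T, T]
r1 m[φ0→fog] = [T, T, T]
r1 m[φ1→sun] = [T, T, T]
r1 m[φ1→fog] = [T, T, T]
r1 m[φ2→sun] = [T, T, T]
r1 m[φ2→slip] = [T, T, T]
r1 m[φ3→slip] = [T, T, F]
r1 m[snow→φ0] = [T, T, T]
r1 m[sun→φ1] = [T, T, T]
r1 m[sun→φ2] = [T, T, T]
r1 m[fog→φ0] = [T, T, T]
r1 m[fog→φ1] = [T, T, T]
r1 m[slip→φ2] = [T, T, T]
r1 m[slip→φ3] = [T, T, T]
r2 m[φ0→snow] = [T, T, T]
r2 m[φ0→fog] = [T, T, T]
r2 m[φ1→sun] = [T, T, T]
r2 m[φ1→fog] = [T, T, T]
r2 m[φ2→sun] = [T, T, T]
r2 m[φ2→slip] = [T, T, T]
r2 m[φ3→slip] = [T, T, F]
r2 m[snow→φ0] = [T, T, T]
r2 m[sun→φ1] = [T, T, T]
r2 m[sun→φ2] = [T, T, T]
r2 m[fog→φ0] = [T, T, T]
r2 m[fog→φ1] = [T, T, T]
r2 m[slip→φ2] = [T, T, F]
r2 m[slip→φ3] = [T, T, T]
r3 m[φ0→snow] = [T, T, T]
r3 m[φ0→fog] = [T, T, T]
r3 m[φ1→sun] = [T, T, T]
r3 m[φ1→fog] = [T, T, T]
r3 m[φ2→sun] = [T, T, T]
r3 m[φ2→slip] = [T, T, T]
r3 m[φ3→slip] = [T, T, F]
r3 m[snow→φ0] = [T, T, T]
r3 m[sun→φ1] = [T, T, T]
r3 m[sun→φ2] = [T, T, T]
r3 m[fog→φ0] = [T, T, T]
r3 m[fog→φ1] = [T, T, T]
r3 m[slip→φ2] = [T, T, F]
r3 m[slip→φ3] = [T, T, T]
fixed point reached at round 3
b[slip] = ⊗ incoming = [T, T, F]

b[slip] = [T, T, F]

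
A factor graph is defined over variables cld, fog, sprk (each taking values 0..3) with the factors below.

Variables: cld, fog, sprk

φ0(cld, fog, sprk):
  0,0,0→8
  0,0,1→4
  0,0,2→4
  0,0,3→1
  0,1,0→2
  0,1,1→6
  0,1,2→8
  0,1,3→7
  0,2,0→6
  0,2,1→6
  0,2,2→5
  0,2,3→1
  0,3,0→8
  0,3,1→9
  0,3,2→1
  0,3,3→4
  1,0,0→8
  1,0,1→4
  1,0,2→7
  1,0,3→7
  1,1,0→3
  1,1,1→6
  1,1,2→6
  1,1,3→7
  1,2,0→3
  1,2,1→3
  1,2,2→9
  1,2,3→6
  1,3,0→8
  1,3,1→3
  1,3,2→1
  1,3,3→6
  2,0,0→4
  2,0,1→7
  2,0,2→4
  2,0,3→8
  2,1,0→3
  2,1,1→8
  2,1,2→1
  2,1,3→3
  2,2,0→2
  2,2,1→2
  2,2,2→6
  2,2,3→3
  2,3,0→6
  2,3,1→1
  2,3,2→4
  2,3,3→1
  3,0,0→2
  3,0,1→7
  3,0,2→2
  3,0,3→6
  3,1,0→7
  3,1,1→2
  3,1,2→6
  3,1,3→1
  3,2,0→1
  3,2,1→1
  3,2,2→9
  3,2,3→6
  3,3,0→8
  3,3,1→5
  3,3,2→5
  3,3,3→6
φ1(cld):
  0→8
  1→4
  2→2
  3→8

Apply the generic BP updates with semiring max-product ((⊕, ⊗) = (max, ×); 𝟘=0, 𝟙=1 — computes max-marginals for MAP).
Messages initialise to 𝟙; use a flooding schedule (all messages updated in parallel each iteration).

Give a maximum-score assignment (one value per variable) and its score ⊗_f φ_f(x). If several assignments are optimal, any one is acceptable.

assignment: (cld=0, fog=3, sprk=1); score = 72

init: all messages = 𝟙 over 4 values
r1 m[φ0→cld] = [9, 9, 8, 9]
r1 m[φ0→fog] = [8, 8, 9, 9]
r1 m[φ0→sprk] = [8, 9, 9, 8]
r1 m[φ1→cld] = [8, 4, 2, 8]
r1 m[cld→φ0] = [1, 1, 1, 1]
r1 m[cld→φ1] = [1, 1, 1, 1]
r1 m[fog→φ0] = [1, 1, 1, 1]
r1 m[sprk→φ0] = [1, 1, 1, 1]
r2 m[φ0→cld] = [9, 9, 8, 9]
r2 m[φ0→fog] = [8, 8, 9, 9]
r2 m[φ0→sprk] = [8, 9, 9, 8]
r2 m[φ1→cld] = [8, 4, 2, 8]
r2 m[cld→φ0] = [8, 4, 2, 8]
r2 m[cld→φ1] = [9, 9, 8, 9]
r2 m[fog→φ0] = [1, 1, 1, 1]
r2 m[sprk→φ0] = [1, 1, 1, 1]
r3 m[φ0→cld] = [9, 9, 8, 9]
r3 m[φ0→fog] = [64, 64, 72, 72]
r3 m[φ0→sprk] = [64, 72, 72, 56]
r3 m[φ1→cld] = [8, 4, 2, 8]
r3 m[cld→φ0] = [8, 4, 2, 8]
r3 m[cld→φ1] = [9, 9, 8, 9]
r3 m[fog→φ0] = [1, 1, 1, 1]
r3 m[sprk→φ0] = [1, 1, 1, 1]
r4 m[φ0→cld] = [9, 9, 8, 9]
r4 m[φ0→fog] = [64, 64, 72, 72]
r4 m[φ0→sprk] = [64, 72, 72, 56]
r4 m[φ1→cld] = [8, 4, 2, 8]
r4 m[cld→φ0] = [8, 4, 2, 8]
r4 m[cld→φ1] = [9, 9, 8, 9]
r4 m[fog→φ0] = [1, 1, 1, 1]
r4 m[sprk→φ0] = [1, 1, 1, 1]
fixed point reached at round 4
traceback from cld: (cld=0, fog=3, sprk=1), score=72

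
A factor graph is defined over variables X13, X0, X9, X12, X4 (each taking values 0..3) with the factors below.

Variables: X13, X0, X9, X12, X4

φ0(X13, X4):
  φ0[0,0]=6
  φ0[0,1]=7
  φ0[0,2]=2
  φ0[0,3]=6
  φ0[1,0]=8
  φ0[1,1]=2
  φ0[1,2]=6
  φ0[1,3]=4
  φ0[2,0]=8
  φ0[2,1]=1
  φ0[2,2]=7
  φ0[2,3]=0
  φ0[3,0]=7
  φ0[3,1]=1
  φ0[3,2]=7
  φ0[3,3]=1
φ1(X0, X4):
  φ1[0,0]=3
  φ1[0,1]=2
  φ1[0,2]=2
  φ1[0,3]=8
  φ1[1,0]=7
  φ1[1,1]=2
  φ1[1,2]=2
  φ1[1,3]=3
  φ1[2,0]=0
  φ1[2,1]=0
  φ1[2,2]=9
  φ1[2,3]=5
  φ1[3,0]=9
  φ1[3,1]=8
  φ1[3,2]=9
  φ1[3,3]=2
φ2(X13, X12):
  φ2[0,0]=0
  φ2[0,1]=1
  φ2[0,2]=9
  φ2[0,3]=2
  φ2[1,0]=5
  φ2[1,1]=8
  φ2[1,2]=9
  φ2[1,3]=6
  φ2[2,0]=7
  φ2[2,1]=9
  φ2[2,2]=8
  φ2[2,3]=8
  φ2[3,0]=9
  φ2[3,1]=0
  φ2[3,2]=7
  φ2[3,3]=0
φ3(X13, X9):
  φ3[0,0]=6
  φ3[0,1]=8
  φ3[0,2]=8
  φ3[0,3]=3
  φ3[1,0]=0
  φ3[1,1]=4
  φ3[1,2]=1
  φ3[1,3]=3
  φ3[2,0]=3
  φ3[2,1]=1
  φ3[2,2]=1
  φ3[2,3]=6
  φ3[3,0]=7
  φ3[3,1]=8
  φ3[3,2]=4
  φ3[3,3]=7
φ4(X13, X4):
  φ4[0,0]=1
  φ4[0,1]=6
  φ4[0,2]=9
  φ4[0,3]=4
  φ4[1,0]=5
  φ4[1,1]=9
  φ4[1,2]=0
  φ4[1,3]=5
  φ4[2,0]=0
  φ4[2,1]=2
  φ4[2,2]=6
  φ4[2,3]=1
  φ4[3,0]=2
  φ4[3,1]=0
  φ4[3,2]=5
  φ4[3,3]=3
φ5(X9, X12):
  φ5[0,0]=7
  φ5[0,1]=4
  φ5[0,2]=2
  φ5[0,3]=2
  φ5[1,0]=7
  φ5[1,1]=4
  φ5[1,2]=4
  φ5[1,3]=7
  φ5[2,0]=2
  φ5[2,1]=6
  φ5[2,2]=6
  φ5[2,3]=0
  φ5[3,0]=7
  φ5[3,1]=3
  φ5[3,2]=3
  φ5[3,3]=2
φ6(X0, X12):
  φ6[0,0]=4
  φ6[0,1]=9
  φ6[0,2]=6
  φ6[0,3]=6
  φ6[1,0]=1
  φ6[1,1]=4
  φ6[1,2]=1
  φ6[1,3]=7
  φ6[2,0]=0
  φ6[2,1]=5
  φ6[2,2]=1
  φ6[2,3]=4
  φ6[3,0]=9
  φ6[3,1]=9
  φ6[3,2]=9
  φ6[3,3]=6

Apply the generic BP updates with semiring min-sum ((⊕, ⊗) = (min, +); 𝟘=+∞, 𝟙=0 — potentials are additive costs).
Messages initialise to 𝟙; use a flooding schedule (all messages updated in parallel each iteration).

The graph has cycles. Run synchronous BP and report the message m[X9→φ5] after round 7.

message @ round 7 = [13, 14, 10, 13]

init: all messages = 𝟙 over 4 values
r1 m[φ0→X13] = [2, 2, 0, 1]
r1 m[φ0→X4] = [6, 1, 2, 0]
r1 m[φ1→X0] = [2, 2, 0, 2]
r1 m[φ1→X4] = [0, 0, 2, 2]
r1 m[φ2→X13] = [0, 5, 7, 0]
r1 m[φ2→X12] = [0, 0, 7, 0]
r1 m[φ3→X13] = [3, 0, 1, 4]
r1 m[φ3→X9] = [0, 1, 1, 3]
r1 m[φ4→X13] = [1, 0, 0, 0]
r1 m[φ4→X4] = [0, 0, 0, 1]
r1 m[φ5→X9] = [2, 4, 0, 2]
r1 m[φ5→X12] = [2, 3, 2, 0]
r1 m[φ6→X0] = [4, 1, 0, 6]
r1 m[φ6→X12] = [0, 4, 1, 4]
r1 m[X13→φ0] = [0, 0, 0, 0]
r1 m[X13→φ2] = [0, 0, 0, 0]
r1 m[X13→φ3] = [0, 0, 0, 0]
r1 m[X13→φ4] = [0, 0, 0, 0]
r1 m[X0→φ1] = [0, 0, 0, 0]
r1 m[X0→φ6] = [0, 0, 0, 0]
r1 m[X9→φ3] = [0, 0, 0, 0]
r1 m[X9→φ5] = [0, 0, 0, 0]
r1 m[X12→φ2] = [0, 0, 0, 0]
r1 m[X12→φ5] = [0, 0, 0, 0]
r1 m[X12→φ6] = [0, 0, 0, 0]
r1 m[X4→φ0] = [0, 0, 0, 0]
r1 m[X4→φ1] = [0, 0, 0, 0]
r1 m[X4→φ4] = [0, 0, 0, 0]
r2 m[φ0→X13] = [2, 2, 0, 1]
r2 m[φ0→X4] = [6, 1, 2, 0]
r2 m[φ1→X0] = [2, 2, 0, 2]
r2 m[φ1→X4] = [0, 0, 2, 2]
r2 m[φ2→X13] = [0, 5, 7, 0]
r2 m[φ2→X12] = [0, 0, 7, 0]
r2 m[φ3→X13] = [3, 0, 1, 4]
r2 m[φ3→X9] = [0, 1, 1, 3]
r2 m[φ4→X13] = [1, 0, 0, 0]
r2 m[φ4→X4] = [0, 0, 0, 1]
r2 m[φ5→X9] = [2, 4, 0, 2]
r2 m[φ5→X12] = [2, 3, 2, 0]
r2 m[φ6→X0] = [4, 1, 0, 6]
r2 m[φ6→X12] = [0, 4, 1, 4]
r2 m[X13→φ0] = [4, 5, 8, 4]
r2 m[X13→φ2] = [6, 2, 1, 5]
r2 m[X13→φ3] = [3, 7, 7, 1]
r2 m[X13→φ4] = [5, 7, 8, 5]
r2 m[X0→φ1] = [4, 1, 0, 6]
r2 m[X0→φ6] = [2, 2, 0, 2]
r2 m[X9→φ3] = [2, 4, 0, 2]
r2 m[X9→φ5] = [0, 1, 1, 3]
r2 m[X12→φ2] = [2, 7, 3, 4]
r2 m[X12→φ5] = [0, 4, 8, 4]
r2 m[X12→φ6] = [2, 3, 9, 0]
r2 m[X4→φ0] = [0, 0, 2, 3]
r2 m[X4→φ1] = [6, 1, 2, 1]
r2 m[X4→φ4] = [6, 1, 4, 2]
r3 m[φ0→X13] = [4, 2, 1, 1]
r3 m[φ0→X4] = [10, 5, 6, 5]
r3 m[φ1→X0] = [3, 3, 1, 3]
r3 m[φ1→X4] = [0, 0, 3, 4]
r3 m[φ2→X13] = [2, 7, 9, 4]
r3 m[φ2→X12] = [6, 5, 9, 5]
r3 m[φ3→X13] = [5, 1, 1, 4]
r3 m[φ3→X9] = [7, 8, 5, 6]
r3 m[φ4→X13] = [6, 4, 3, 1]
r3 m[φ4→X4] = [6, 5, 7, 8]
r3 m[φ5→X9] = [6, 7, 2, 6]
r3 m[φ5→X12] = [3, 4, 2, 1]
r3 m[φ6→X0] = [6, 3, 2, 6]
r3 m[φ6→X12] = [0, 5, 1, 4]
r3 m[X13→φ0] = [4, 5, 8, 4]
r3 m[X13→φ2] = [6, 2, 1, 5]
r3 m[X13→φ3] = [3, 7, 7, 1]
r3 m[X13→φ4] = [5, 7, 8, 5]
r3 m[X0→φ1] = [4, 1, 0, 6]
r3 m[X0→φ6] = [2, 2, 0, 2]
r3 m[X9→φ3] = [2, 4, 0, 2]
r3 m[X9→φ5] = [0, 1, 1, 3]
r3 m[X12→φ2] = [2, 7, 3, 4]
r3 m[X12→φ5] = [0, 4, 8, 4]
r3 m[X12→φ6] = [2, 3, 9, 0]
r3 m[X4→φ0] = [0, 0, 2, 3]
r3 m[X4→φ1] = [6, 1, 2, 1]
r3 m[X4→φ4] = [6, 1, 4, 2]
r4 m[φ0→X13] = [4, 2, 1, 1]
r4 m[φ0→X4] = [10, 5, 6, 5]
r4 m[φ1→X0] = [3, 3, 1, 3]
r4 m[φ1→X4] = [0, 0, 3, 4]
r4 m[φ2→X13] = [2, 7, 9, 4]
r4 m[φ2→X12] = [6, 5, 9, 5]
r4 m[φ3→X13] = [5, 1, 1, 4]
r4 m[φ3→X9] = [7, 8, 5, 6]
r4 m[φ4→X13] = [6, 4, 3, 1]
r4 m[φ4→X4] = [6, 5, 7, 8]
r4 m[φ5→X9] = [6, 7, 2, 6]
r4 m[φ5→X12] = [3, 4, 2, 1]
r4 m[φ6→X0] = [6, 3, 2, 6]
r4 m[φ6→X12] = [0, 5, 1, 4]
r4 m[X13→φ0] = [13, 12, 13, 9]
r4 m[X13→φ2] = [15, 7, 5, 6]
r4 m[X13→φ3] = [12, 13, 13, 6]
r4 m[X13→φ4] = [11, 10, 11, 9]
r4 m[X0→φ1] = [6, 3, 2, 6]
r4 m[X0→φ6] = [3, 3, 1, 3]
r4 m[X9→φ3] = [6, 7, 2, 6]
r4 m[X9→φ5] = [7, 8, 5, 6]
r4 m[X12→φ2] = [3, 9, 3, 5]
r4 m[X12→φ5] = [6, 10, 10, 9]
r4 m[X12→φ6] = [9, 9, 11, 6]
r4 m[X4→φ0] = [6, 5, 10, 12]
r4 m[X4→φ1] = [16, 10, 13, 13]
r4 m[X4→φ4] = [10, 5, 9, 9]
r5 m[φ0→X13] = [12, 7, 6, 6]
r5 m[φ0→X4] = [16, 10, 15, 10]
r5 m[φ1→X0] = [12, 12, 10, 15]
r5 m[φ1→X4] = [2, 2, 5, 6]
r5 m[φ2→X13] = [3, 8, 10, 5]
r5 m[φ2→X12] = [12, 6, 13, 6]
r5 m[φ3→X13] = [9, 3, 3, 6]
r5 m[φ3→X9] = [13, 14, 10, 13]
r5 m[φ4→X13] = [11, 9, 7, 5]
r5 m[φ4→X4] = [11, 9, 10, 12]
r5 m[φ5→X9] = [11, 13, 8, 11]
r5 m[φ5→X12] = [7, 9, 9, 5]
r5 m[φ6→X0] = [12, 10, 9, 12]
r5 m[φ6→X12] = [1, 6, 2, 5]
r5 m[X13→φ0] = [13, 12, 13, 9]
r5 m[X13→φ2] = [15, 7, 5, 6]
r5 m[X13→φ3] = [12, 13, 13, 6]
r5 m[X13→φ4] = [11, 10, 11, 9]
r5 m[X0→φ1] = [6, 3, 2, 6]
r5 m[X0→φ6] = [3, 3, 1, 3]
r5 m[X9→φ3] = [6, 7, 2, 6]
r5 m[X9→φ5] = [7, 8, 5, 6]
r5 m[X12→φ2] = [3, 9, 3, 5]
r5 m[X12→φ5] = [6, 10, 10, 9]
r5 m[X12→φ6] = [9, 9, 11, 6]
r5 m[X4→φ0] = [6, 5, 10, 12]
r5 m[X4→φ1] = [16, 10, 13, 13]
r5 m[X4→φ4] = [10, 5, 9, 9]
r6 m[φ0→X13] = [12, 7, 6, 6]
r6 m[φ0→X4] = [16, 10, 15, 10]
r6 m[φ1→X0] = [12, 12, 10, 15]
r6 m[φ1→X4] = [2, 2, 5, 6]
r6 m[φ2→X13] = [3, 8, 10, 5]
r6 m[φ2→X12] = [12, 6, 13, 6]
r6 m[φ3→X13] = [9, 3, 3, 6]
r6 m[φ3→X9] = [13, 14, 10, 13]
r6 m[φ4→X13] = [11, 9, 7, 5]
r6 m[φ4→X4] = [11, 9, 10, 12]
r6 m[φ5→X9] = [11, 13, 8, 11]
r6 m[φ5→X12] = [7, 9, 9, 5]
r6 m[φ6→X0] = [12, 10, 9, 12]
r6 m[φ6→X12] = [1, 6, 2, 5]
r6 m[X13→φ0] = [23, 20, 20, 16]
r6 m[X13→φ2] = [32, 19, 16, 17]
r6 m[X13→φ3] = [26, 24, 23, 16]
r6 m[X13→φ4] = [24, 18, 19, 17]
r6 m[X0→φ1] = [12, 10, 9, 12]
r6 m[X0→φ6] = [12, 12, 10, 15]
r6 m[X9→φ3] = [11, 13, 8, 11]
r6 m[X9→φ5] = [13, 14, 10, 13]
r6 m[X12→φ2] = [8, 15, 11, 10]
r6 m[X12→φ5] = [13, 12, 15, 11]
r6 m[X12→φ6] = [19, 15, 22, 11]
r6 m[X4→φ0] = [13, 11, 15, 18]
r6 m[X4→φ1] = [27, 19, 25, 22]
r6 m[X4→φ4] = [18, 12, 20, 16]
r7 m[φ0→X13] = [17, 13, 12, 12]
r7 m[φ0→X4] = [23, 17, 23, 17]
r7 m[φ1→X0] = [21, 21, 19, 24]
r7 m[φ1→X4] = [9, 9, 12, 13]
r7 m[φ2→X13] = [8, 13, 15, 10]
r7 m[φ2→X12] = [23, 17, 24, 17]
r7 m[φ3→X13] = [14, 9, 9, 12]
r7 m[φ3→X9] = [23, 24, 20, 23]
r7 m[φ4→X13] = [18, 20, 14, 12]
r7 m[φ4→X4] = [19, 17, 18, 20]
r7 m[φ5→X9] = [13, 16, 11, 13]
r7 m[φ5→X12] = [12, 16, 15, 10]
r7 m[φ6→X0] = [17, 18, 15, 17]
r7 m[φ6→X12] = [10, 15, 11, 14]
r7 m[X13→φ0] = [23, 20, 20, 16]
r7 m[X13→φ2] = [32, 19, 16, 17]
r7 m[X13→φ3] = [26, 24, 23, 16]
r7 m[X13→φ4] = [24, 18, 19, 17]
r7 m[X0→φ1] = [12, 10, 9, 12]
r7 m[X0→φ6] = [12, 12, 10, 15]
r7 m[X9→φ3] = [11, 13, 8, 11]
r7 m[X9→φ5] = [13, 14, 10, 13]
r7 m[X12→φ2] = [8, 15, 11, 10]
r7 m[X12→φ5] = [13, 12, 15, 11]
r7 m[X12→φ6] = [19, 15, 22, 11]
r7 m[X4→φ0] = [13, 11, 15, 18]
r7 m[X4→φ1] = [27, 19, 25, 22]
r7 m[X4→φ4] = [18, 12, 20, 16]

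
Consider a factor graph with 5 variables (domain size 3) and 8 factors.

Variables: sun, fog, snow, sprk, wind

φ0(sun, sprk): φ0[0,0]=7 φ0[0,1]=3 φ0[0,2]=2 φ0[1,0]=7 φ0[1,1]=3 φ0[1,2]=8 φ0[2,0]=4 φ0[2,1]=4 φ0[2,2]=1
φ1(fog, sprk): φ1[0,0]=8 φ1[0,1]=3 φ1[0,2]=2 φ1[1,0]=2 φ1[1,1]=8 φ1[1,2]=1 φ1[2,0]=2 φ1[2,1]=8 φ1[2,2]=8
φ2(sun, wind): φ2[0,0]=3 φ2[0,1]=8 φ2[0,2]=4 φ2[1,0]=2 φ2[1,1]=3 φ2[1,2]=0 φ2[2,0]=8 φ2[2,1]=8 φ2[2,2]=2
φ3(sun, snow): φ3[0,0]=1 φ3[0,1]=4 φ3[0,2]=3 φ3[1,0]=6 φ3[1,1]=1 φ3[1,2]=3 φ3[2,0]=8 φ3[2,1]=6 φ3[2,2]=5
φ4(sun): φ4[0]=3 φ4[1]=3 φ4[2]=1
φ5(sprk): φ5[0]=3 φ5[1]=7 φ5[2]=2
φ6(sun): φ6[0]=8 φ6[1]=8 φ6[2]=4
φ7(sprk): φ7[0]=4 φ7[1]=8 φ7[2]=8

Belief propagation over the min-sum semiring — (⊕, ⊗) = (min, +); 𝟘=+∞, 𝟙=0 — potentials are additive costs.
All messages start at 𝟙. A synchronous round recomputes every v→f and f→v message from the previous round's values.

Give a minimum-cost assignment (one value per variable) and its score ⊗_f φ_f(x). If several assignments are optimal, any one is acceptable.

assignment: (sun=2, fog=1, snow=2, sprk=2, wind=2); score = 24

init: all messages = 𝟙 over 3 values
r1 m[φ0→sun] = [2, 3, 1]
r1 m[φ0→sprk] = [4, 3, 1]
r1 m[φ1→fog] = [2, 1, 2]
r1 m[φ1→sprk] = [2, 3, 1]
r1 m[φ2→sun] = [3, 0, 2]
r1 m[φ2→wind] = [2, 3, 0]
r1 m[φ3→sun] = [1, 1, 5]
r1 m[φ3→snow] = [1, 1, 3]
r1 m[φ4→sun] = [3, 3, 1]
r1 m[φ5→sprk] = [3, 7, 2]
r1 m[φ6→sun] = [8, 8, 4]
r1 m[φ7→sprk] = [4, 8, 8]
r1 m[sun→φ0] = [0, 0, 0]
r1 m[sun→φ2] = [0, 0, 0]
r1 m[sun→φ3] = [0, 0, 0]
r1 m[sun→φ4] = [0, 0, 0]
r1 m[sun→φ6] = [0, 0, 0]
r1 m[fog→φ1] = [0, 0, 0]
r1 m[snow→φ3] = [0, 0, 0]
r1 m[sprk→φ0] = [0, 0, 0]
r1 m[sprk→φ1] = [0, 0, 0]
r1 m[sprk→φ5] = [0, 0, 0]
r1 m[sprk→φ7] = [0, 0, 0]
r1 m[wind→φ2] = [0, 0, 0]
r2 m[φ0→sun] = [2, 3, 1]
r2 m[φ0→sprk] = [4, 3, 1]
r2 m[φ1→fog] = [2, 1, 2]
r2 m[φ1→sprk] = [2, 3, 1]
r2 m[φ2→sun] = [3, 0, 2]
r2 m[φ2→wind] = [2, 3, 0]
r2 m[φ3→sun] = [1, 1, 5]
r2 m[φ3→snow] = [1, 1, 3]
r2 m[φ4→sun] = [3, 3, 1]
r2 m[φ5→sprk] = [3, 7, 2]
r2 m[φ6→sun] = [8, 8, 4]
r2 m[φ7→sprk] = [4, 8, 8]
r2 m[sun→φ0] = [15, 12, 12]
r2 m[sun→φ2] = [14, 15, 11]
r2 m[sun→φ3] = [16, 14, 8]
r2 m[sun→φ4] = [14, 12, 12]
r2 m[sun→φ6] = [9, 7, 9]
r2 m[fog→φ1] = [0, 0, 0]
r2 m[snow→φ3] = [0, 0, 0]
r2 m[sprk→φ0] = [9, 18, 11]
r2 m[sprk→φ1] = [11, 18, 11]
r2 m[sprk→φ5] = [10, 14, 10]
r2 m[sprk→φ7] = [9, 13, 4]
r2 m[wind→φ2] = [0, 0, 0]
r3 m[φ0→sun] = [13, 16, 12]
r3 m[φ0→sprk] = [16, 15, 13]
r3 m[φ1→fog] = [13, 12, 13]
r3 m[φ1→sprk] = [2, 3, 1]
r3 m[φ2→sun] = [3, 0, 2]
r3 m[φ2→wind] = [17, 18, 13]
r3 m[φ3→sun] = [1, 1, 5]
r3 m[φ3→snow] = [16, 14, 13]
r3 m[φ4→sun] = [3, 3, 1]
r3 m[φ5→sprk] = [3, 7, 2]
r3 m[φ6→sun] = [8, 8, 4]
r3 m[φ7→sprk] = [4, 8, 8]
r3 m[sun→φ0] = [15, 12, 12]
r3 m[sun→φ2] = [14, 15, 11]
r3 m[sun→φ3] = [16, 14, 8]
r3 m[sun→φ4] = [14, 12, 12]
r3 m[sun→φ6] = [9, 7, 9]
r3 m[fog→φ1] = [0, 0, 0]
r3 m[snow→φ3] = [0, 0, 0]
r3 m[sprk→φ0] = [9, 18, 11]
r3 m[sprk→φ1] = [11, 18, 11]
r3 m[sprk→φ5] = [10, 14, 10]
r3 m[sprk→φ7] = [9, 13, 4]
r3 m[wind→φ2] = [0, 0, 0]
r4 m[φ0→sun] = [13, 16, 12]
r4 m[φ0→sprk] = [16, 15, 13]
r4 m[φ1→fog] = [13, 12, 13]
r4 m[φ1→sprk] = [2, 3, 1]
r4 m[φ2→sun] = [3, 0, 2]
r4 m[φ2→wind] = [17, 18, 13]
r4 m[φ3→sun] = [1, 1, 5]
r4 m[φ3→snow] = [16, 14, 13]
r4 m[φ4→sun] = [3, 3, 1]
r4 m[φ5→sprk] = [3, 7, 2]
r4 m[φ6→sun] = [8, 8, 4]
r4 m[φ7→sprk] = [4, 8, 8]
r4 m[sun→φ0] = [15, 12, 12]
r4 m[sun→φ2] = [25, 28, 22]
r4 m[sun→φ3] = [27, 27, 19]
r4 m[sun→φ4] = [25, 25, 23]
r4 m[sun→φ6] = [20, 20, 20]
r4 m[fog→φ1] = [0, 0, 0]
r4 m[snow→φ3] = [0, 0, 0]
r4 m[sprk→φ0] = [9, 18, 11]
r4 m[sprk→φ1] = [23, 30, 23]
r4 m[sprk→φ5] = [22, 26, 22]
r4 m[sprk→φ7] = [21, 25, 16]
r4 m[wind→φ2] = [0, 0, 0]
r5 m[φ0→sun] = [13, 16, 12]
r5 m[φ0→sprk] = [16, 15, 13]
r5 m[φ1→fog] = [25, 24, 25]
r5 m[φ1→sprk] = [2, 3, 1]
r5 m[φ2→sun] = [3, 0, 2]
r5 m[φ2→wind] = [28, 30, 24]
r5 m[φ3→sun] = [1, 1, 5]
r5 m[φ3→snow] = [27, 25, 24]
r5 m[φ4→sun] = [3, 3, 1]
r5 m[φ5→sprk] = [3, 7, 2]
r5 m[φ6→sun] = [8, 8, 4]
r5 m[φ7→sprk] = [4, 8, 8]
r5 m[sun→φ0] = [15, 12, 12]
r5 m[sun→φ2] = [25, 28, 22]
r5 m[sun→φ3] = [27, 27, 19]
r5 m[sun→φ4] = [25, 25, 23]
r5 m[sun→φ6] = [20, 20, 20]
r5 m[fog→φ1] = [0, 0, 0]
r5 m[snow→φ3] = [0, 0, 0]
r5 m[sprk→φ0] = [9, 18, 11]
r5 m[sprk→φ1] = [23, 30, 23]
r5 m[sprk→φ5] = [22, 26, 22]
r5 m[sprk→φ7] = [21, 25, 16]
r5 m[wind→φ2] = [0, 0, 0]
r6 m[φ0→sun] = [13, 16, 12]
r6 m[φ0→sprk] = [16, 15, 13]
r6 m[φ1→fog] = [25, 24, 25]
r6 m[φ1→sprk] = [2, 3, 1]
r6 m[φ2→sun] = [3, 0, 2]
r6 m[φ2→wind] = [28, 30, 24]
r6 m[φ3→sun] = [1, 1, 5]
r6 m[φ3→snow] = [27, 25, 24]
r6 m[φ4→sun] = [3, 3, 1]
r6 m[φ5→sprk] = [3, 7, 2]
r6 m[φ6→sun] = [8, 8, 4]
r6 m[φ7→sprk] = [4, 8, 8]
r6 m[sun→φ0] = [15, 12, 12]
r6 m[sun→φ2] = [25, 28, 22]
r6 m[sun→φ3] = [27, 27, 19]
r6 m[sun→φ4] = [25, 25, 23]
r6 m[sun→φ6] = [20, 20, 20]
r6 m[fog→φ1] = [0, 0, 0]
r6 m[snow→φ3] = [0, 0, 0]
r6 m[sprk→φ0] = [9, 18, 11]
r6 m[sprk→φ1] = [23, 30, 23]
r6 m[sprk→φ5] = [22, 26, 22]
r6 m[sprk→φ7] = [21, 25, 16]
r6 m[wind→φ2] = [0, 0, 0]
fixed point reached at round 6
traceback from sun: (sun=2, fog=1, snow=2, sprk=2, wind=2), score=24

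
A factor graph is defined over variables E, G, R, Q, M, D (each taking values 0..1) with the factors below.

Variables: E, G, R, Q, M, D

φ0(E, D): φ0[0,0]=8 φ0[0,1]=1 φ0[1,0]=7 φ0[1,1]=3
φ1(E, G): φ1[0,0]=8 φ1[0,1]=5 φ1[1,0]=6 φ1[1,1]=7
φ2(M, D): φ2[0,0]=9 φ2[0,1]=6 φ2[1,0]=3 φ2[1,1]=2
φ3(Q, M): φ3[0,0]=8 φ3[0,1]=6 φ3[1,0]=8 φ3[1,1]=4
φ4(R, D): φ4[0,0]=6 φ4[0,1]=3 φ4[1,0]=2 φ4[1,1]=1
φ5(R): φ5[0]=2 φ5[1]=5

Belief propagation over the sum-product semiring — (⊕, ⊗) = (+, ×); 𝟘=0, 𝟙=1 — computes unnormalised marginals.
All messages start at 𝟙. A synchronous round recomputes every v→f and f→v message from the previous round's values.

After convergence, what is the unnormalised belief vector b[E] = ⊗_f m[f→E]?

init: all messages = 𝟙 over 2 values
r1 m[φ0→E] = [9, 10]
r1 m[φ0→D] = [15, 4]
r1 m[φ1→E] = [13, 13]
r1 m[φ1→G] = [14, 12]
r1 m[φ2→M] = [15, 5]
r1 m[φ2→D] = [12, 8]
r1 m[φ3→Q] = [14, 12]
r1 m[φ3→M] = [16, 10]
r1 m[φ4→R] = [9, 3]
r1 m[φ4→D] = [8, 4]
r1 m[φ5→R] = [2, 5]
r1 m[E→φ0] = [1, 1]
r1 m[E→φ1] = [1, 1]
r1 m[G→φ1] = [1, 1]
r1 m[R→φ4] = [1, 1]
r1 m[R→φ5] = [1, 1]
r1 m[Q→φ3] = [1, 1]
r1 m[M→φ2] = [1, 1]
r1 m[M→φ3] = [1, 1]
r1 m[D→φ0] = [1, 1]
r1 m[D→φ2] = [1, 1]
r1 m[D→φ4] = [1, 1]
r2 m[φ0→E] = [9, 10]
r2 m[φ0→D] = [15, 4]
r2 m[φ1→E] = [13, 13]
r2 m[φ1→G] = [14, 12]
r2 m[φ2→M] = [15, 5]
r2 m[φ2→D] = [12, 8]
r2 m[φ3→Q] = [14, 12]
r2 m[φ3→M] = [16, 10]
r2 m[φ4→R] = [9, 3]
r2 m[φ4→D] = [8, 4]
r2 m[φ5→R] = [2, 5]
r2 m[E→φ0] = [13, 13]
r2 m[E→φ1] = [9, 10]
r2 m[G→φ1] = [1, 1]
r2 m[R→φ4] = [2, 5]
r2 m[R→φ5] = [9, 3]
r2 m[Q→φ3] = [1, 1]
r2 m[M→φ2] = [16, 10]
r2 m[M→φ3] = [15, 5]
r2 m[D→φ0] = [96, 32]
r2 m[D→φ2] = [120, 16]
r2 m[D→φ4] = [180, 32]
r3 m[φ0→E] = [800, 768]
r3 m[φ0→D] = [195, 52]
r3 m[φ1→E] = [13, 13]
r3 m[φ1→G] = [132, 115]
r3 m[φ2→M] = [1176, 392]
r3 m[φ2→D] = [174, 116]
r3 m[φ3→Q] = [150, 140]
r3 m[φ3→M] = [16, 10]
r3 m[φ4→R] = [1176, 392]
r3 m[φ4→D] = [22, 11]
r3 m[φ5→R] = [2, 5]
r3 m[E→φ0] = [13, 13]
r3 m[E→φ1] = [9, 10]
r3 m[G→φ1] = [1, 1]
r3 m[R→φ4] = [2, 5]
r3 m[R→φ5] = [9, 3]
r3 m[Q→φ3] = [1, 1]
r3 m[M→φ2] = [16, 10]
r3 m[M→φ3] = [15, 5]
r3 m[D→φ0] = [96, 32]
r3 m[D→φ2] = [120, 16]
r3 m[D→φ4] = [180, 32]
r4 m[φ0→E] = [800, 768]
r4 m[φ0→D] = [195, 52]
r4 m[φ1→E] = [13, 13]
r4 m[φ1→G] = [132, 115]
r4 m[φ2→M] = [1176, 392]
r4 m[φ2→D] = [174, 116]
r4 m[φ3→Q] = [150, 140]
r4 m[φ3→M] = [16, 10]
r4 m[φ4→R] = [1176, 392]
r4 m[φ4→D] = [22, 11]
r4 m[φ5→R] = [2, 5]
r4 m[E→φ0] = [13, 13]
r4 m[E→φ1] = [800, 768]
r4 m[G→φ1] = [1, 1]
r4 m[R→φ4] = [2, 5]
r4 m[R→φ5] = [1176, 392]
r4 m[Q→φ3] = [1, 1]
r4 m[M→φ2] = [16, 10]
r4 m[M→φ3] = [1176, 392]
r4 m[D→φ0] = [3828, 1276]
r4 m[D→φ2] = [4290, 572]
r4 m[D→φ4] = [33930, 6032]
r5 m[φ0→E] = [31900, 30624]
r5 m[φ0→D] = [195, 52]
r5 m[φ1→E] = [13, 13]
r5 m[φ1→G] = [11008, 9376]
r5 m[φ2→M] = [42042, 14014]
r5 m[φ2→D] = [174, 116]
r5 m[φ3→Q] = [11760, 10976]
r5 m[φ3→M] = [16, 10]
r5 m[φ4→R] = [221676, 73892]
r5 m[φ4→D] = [22, 11]
r5 m[φ5→R] = [2, 5]
r5 m[E→φ0] = [13, 13]
r5 m[E→φ1] = [800, 768]
r5 m[G→φ1] = [1, 1]
r5 m[R→φ4] = [2, 5]
r5 m[R→φ5] = [1176, 392]
r5 m[Q→φ3] = [1, 1]
r5 m[M→φ2] = [16, 10]
r5 m[M→φ3] = [1176, 392]
r5 m[D→φ0] = [3828, 1276]
r5 m[D→φ2] = [4290, 572]
r5 m[D→φ4] = [33930, 6032]
r6 m[φ0→E] = [31900, 30624]
r6 m[φ0→D] = [195, 52]
r6 m[φ1→E] = [13, 13]
r6 m[φ1→G] = [11008, 9376]
r6 m[φ2→M] = [42042, 14014]
r6 m[φ2→D] = [174, 116]
r6 m[φ3→Q] = [11760, 10976]
r6 m[φ3→M] = [16, 10]
r6 m[φ4→R] = [221676, 73892]
r6 m[φ4→D] = [22, 11]
r6 m[φ5→R] = [2, 5]
r6 m[E→φ0] = [13, 13]
r6 m[E→φ1] = [31900, 30624]
r6 m[G→φ1] = [1, 1]
r6 m[R→φ4] = [2, 5]
r6 m[R→φ5] = [221676, 73892]
r6 m[Q→φ3] = [1, 1]
r6 m[M→φ2] = [16, 10]
r6 m[M→φ3] = [42042, 14014]
r6 m[D→φ0] = [3828, 1276]
r6 m[D→φ2] = [4290, 572]
r6 m[D→φ4] = [33930, 6032]
r7 m[φ0→E] = [31900, 30624]
r7 m[φ0→D] = [195, 52]
r7 m[φ1→E] = [13, 13]
r7 m[φ1→G] = [438944, 373868]
r7 m[φ2→M] = [42042, 14014]
r7 m[φ2→D] = [174, 116]
r7 m[φ3→Q] = [420420, 392392]
r7 m[φ3→M] = [16, 10]
r7 m[φ4→R] = [221676, 73892]
r7 m[φ4→D] = [22, 11]
r7 m[φ5→R] = [2, 5]
r7 m[E→φ0] = [13, 13]
r7 m[E→φ1] = [31900, 30624]
r7 m[G→φ1] = [1, 1]
r7 m[R→φ4] = [2, 5]
r7 m[R→φ5] = [221676, 73892]
r7 m[Q→φ3] = [1, 1]
r7 m[M→φ2] = [16, 10]
r7 m[M→φ3] = [42042, 14014]
r7 m[D→φ0] = [3828, 1276]
r7 m[D→φ2] = [4290, 572]
r7 m[D→φ4] = [33930, 6032]
r8 m[φ0→E] = [31900, 30624]
r8 m[φ0→D] = [195, 52]
r8 m[φ1→E] = [13, 13]
r8 m[φ1→G] = [438944, 373868]
r8 m[φ2→M] = [42042, 14014]
r8 m[φ2→D] = [174, 116]
r8 m[φ3→Q] = [420420, 392392]
r8 m[φ3→M] = [16, 10]
r8 m[φ4→R] = [221676, 73892]
r8 m[φ4→D] = [22, 11]
r8 m[φ5→R] = [2, 5]
r8 m[E→φ0] = [13, 13]
r8 m[E→φ1] = [31900, 30624]
r8 m[G→φ1] = [1, 1]
r8 m[R→φ4] = [2, 5]
r8 m[R→φ5] = [221676, 73892]
r8 m[Q→φ3] = [1, 1]
r8 m[M→φ2] = [16, 10]
r8 m[M→φ3] = [42042, 14014]
r8 m[D→φ0] = [3828, 1276]
r8 m[D→φ2] = [4290, 572]
r8 m[D→φ4] = [33930, 6032]
fixed point reached at round 8
b[E] = ⊗ incoming = [414700, 398112]

b[E] = [414700, 398112]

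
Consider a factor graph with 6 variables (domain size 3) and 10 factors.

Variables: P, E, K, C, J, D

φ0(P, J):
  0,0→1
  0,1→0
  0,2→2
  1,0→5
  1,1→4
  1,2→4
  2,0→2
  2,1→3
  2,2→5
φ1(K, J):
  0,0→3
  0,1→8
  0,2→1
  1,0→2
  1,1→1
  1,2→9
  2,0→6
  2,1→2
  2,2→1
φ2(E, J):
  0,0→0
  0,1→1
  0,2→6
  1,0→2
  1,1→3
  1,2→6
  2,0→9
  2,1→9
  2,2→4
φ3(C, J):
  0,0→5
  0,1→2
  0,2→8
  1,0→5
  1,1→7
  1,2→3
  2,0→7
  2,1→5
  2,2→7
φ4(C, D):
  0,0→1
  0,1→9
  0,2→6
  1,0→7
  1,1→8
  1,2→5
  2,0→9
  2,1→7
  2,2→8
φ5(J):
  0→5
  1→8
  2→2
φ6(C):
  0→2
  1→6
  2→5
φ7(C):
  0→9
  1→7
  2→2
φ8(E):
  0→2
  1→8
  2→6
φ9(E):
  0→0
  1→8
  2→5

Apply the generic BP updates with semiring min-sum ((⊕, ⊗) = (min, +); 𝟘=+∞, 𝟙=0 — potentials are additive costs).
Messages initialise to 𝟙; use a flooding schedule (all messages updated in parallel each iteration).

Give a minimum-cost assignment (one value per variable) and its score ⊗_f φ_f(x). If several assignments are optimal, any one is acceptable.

assignment: (P=0, E=0, K=1, C=0, J=1, D=0); score = 26

init: all messages = 𝟙 over 3 values
r1 m[φ0→P] = [0, 4, 2]
r1 m[φ0→J] = [1, 0, 2]
r1 m[φ1→K] = [1, 1, 1]
r1 m[φ1→J] = [2, 1, 1]
r1 m[φ2→E] = [0, 2, 4]
r1 m[φ2→J] = [0, 1, 4]
r1 m[φ3→C] = [2, 3, 5]
r1 m[φ3→J] = [5, 2, 3]
r1 m[φ4→C] = [1, 5, 7]
r1 m[φ4→D] = [1, 7, 5]
r1 m[φ5→J] = [5, 8, 2]
r1 m[φ6→C] = [2, 6, 5]
r1 m[φ7→C] = [9, 7, 2]
r1 m[φ8→E] = [2, 8, 6]
r1 m[φ9→E] = [0, 8, 5]
r1 m[P→φ0] = [0, 0, 0]
r1 m[E→φ2] = [0, 0, 0]
r1 m[E→φ8] = [0, 0, 0]
r1 m[E→φ9] = [0, 0, 0]
r1 m[K→φ1] = [0, 0, 0]
r1 m[C→φ3] = [0, 0, 0]
r1 m[C→φ4] = [0, 0, 0]
r1 m[C→φ6] = [0, 0, 0]
r1 m[C→φ7] = [0, 0, 0]
r1 m[J→φ0] = [0, 0, 0]
r1 m[J→φ1] = [0, 0, 0]
r1 m[J→φ2] = [0, 0, 0]
r1 m[J→φ3] = [0, 0, 0]
r1 m[J→φ5] = [0, 0, 0]
r1 m[D→φ4] = [0, 0, 0]
r2 m[φ0→P] = [0, 4, 2]
r2 m[φ0→J] = [1, 0, 2]
r2 m[φ1→K] = [1, 1, 1]
r2 m[φ1→J] = [2, 1, 1]
r2 m[φ2→E] = [0, 2, 4]
r2 m[φ2→J] = [0, 1, 4]
r2 m[φ3→C] = [2, 3, 5]
r2 m[φ3→J] = [5, 2, 3]
r2 m[φ4→C] = [1, 5, 7]
r2 m[φ4→D] = [1, 7, 5]
r2 m[φ5→J] = [5, 8, 2]
r2 m[φ6→C] = [2, 6, 5]
r2 m[φ7→C] = [9, 7, 2]
r2 m[φ8→E] = [2, 8, 6]
r2 m[φ9→E] = [0, 8, 5]
r2 m[P→φ0] = [0, 0, 0]
r2 m[E→φ2] = [2, 16, 11]
r2 m[E→φ8] = [0, 10, 9]
r2 m[E→φ9] = [2, 10, 10]
r2 m[K→φ1] = [0, 0, 0]
r2 m[C→φ3] = [12, 18, 14]
r2 m[C→φ4] = [13, 16, 12]
r2 m[C→φ6] = [12, 15, 14]
r2 m[C→φ7] = [5, 14, 17]
r2 m[J→φ0] = [12, 12, 10]
r2 m[J→φ1] = [11, 11, 11]
r2 m[J→φ2] = [13, 11, 8]
r2 m[J→φ3] = [8, 10, 9]
r2 m[J→φ5] = [8, 4, 10]
r2 m[D→φ4] = [0, 0, 0]
r3 m[φ0→P] = [12, 14, 14]
r3 m[φ0→J] = [1, 0, 2]
r3 m[φ1→K] = [12, 12, 12]
r3 m[φ1→J] = [2, 1, 1]
r3 m[φ2→E] = [12, 14, 12]
r3 m[φ2→J] = [2, 3, 8]
r3 m[φ3→C] = [12, 12, 15]
r3 m[φ3→J] = [17, 14, 20]
r3 m[φ4→C] = [1, 5, 7]
r3 m[φ4→D] = [14, 19, 19]
r3 m[φ5→J] = [5, 8, 2]
r3 m[φ6→C] = [2, 6, 5]
r3 m[φ7→C] = [9, 7, 2]
r3 m[φ8→E] = [2, 8, 6]
r3 m[φ9→E] = [0, 8, 5]
r3 m[P→φ0] = [0, 0, 0]
r3 m[E→φ2] = [2, 16, 11]
r3 m[E→φ8] = [0, 10, 9]
r3 m[E→φ9] = [2, 10, 10]
r3 m[K→φ1] = [0, 0, 0]
r3 m[C→φ3] = [12, 18, 14]
r3 m[C→φ4] = [13, 16, 12]
r3 m[C→φ6] = [12, 15, 14]
r3 m[C→φ7] = [5, 14, 17]
r3 m[J→φ0] = [12, 12, 10]
r3 m[J→φ1] = [11, 11, 11]
r3 m[J→φ2] = [13, 11, 8]
r3 m[J→φ3] = [8, 10, 9]
r3 m[J→φ5] = [8, 4, 10]
r3 m[D→φ4] = [0, 0, 0]
r4 m[φ0→P] = [12, 14, 14]
r4 m[φ0→J] = [1, 0, 2]
r4 m[φ1→K] = [12, 12, 12]
r4 m[φ1→J] = [2, 1, 1]
r4 m[φ2→E] = [12, 14, 12]
r4 m[φ2→J] = [2, 3, 8]
r4 m[φ3→C] = [12, 12, 15]
r4 m[φ3→J] = [17, 14, 20]
r4 m[φ4→C] = [1, 5, 7]
r4 m[φ4→D] = [14, 19, 19]
r4 m[φ5→J] = [5, 8, 2]
r4 m[φ6→C] = [2, 6, 5]
r4 m[φ7→C] = [9, 7, 2]
r4 m[φ8→E] = [2, 8, 6]
r4 m[φ9→E] = [0, 8, 5]
r4 m[P→φ0] = [0, 0, 0]
r4 m[E→φ2] = [2, 16, 11]
r4 m[E→φ8] = [12, 22, 17]
r4 m[E→φ9] = [14, 22, 18]
r4 m[K→φ1] = [0, 0, 0]
r4 m[C→φ3] = [12, 18, 14]
r4 m[C→φ4] = [23, 25, 22]
r4 m[C→φ6] = [22, 24, 24]
r4 m[C→φ7] = [15, 23, 27]
r4 m[J→φ0] = [26, 26, 31]
r4 m[J→φ1] = [25, 25, 32]
r4 m[J→φ2] = [25, 23, 25]
r4 m[J→φ3] = [10, 12, 13]
r4 m[J→φ5] = [22, 18, 31]
r4 m[D→φ4] = [0, 0, 0]
r5 m[φ0→P] = [26, 30, 28]
r5 m[φ0→J] = [1, 0, 2]
r5 m[φ1→K] = [28, 26, 27]
r5 m[φ1→J] = [2, 1, 1]
r5 m[φ2→E] = [24, 26, 29]
r5 m[φ2→J] = [2, 3, 8]
r5 m[φ3→C] = [14, 15, 17]
r5 m[φ3→J] = [17, 14, 20]
r5 m[φ4→C] = [1, 5, 7]
r5 m[φ4→D] = [24, 29, 29]
r5 m[φ5→J] = [5, 8, 2]
r5 m[φ6→C] = [2, 6, 5]
r5 m[φ7→C] = [9, 7, 2]
r5 m[φ8→E] = [2, 8, 6]
r5 m[φ9→E] = [0, 8, 5]
r5 m[P→φ0] = [0, 0, 0]
r5 m[E→φ2] = [2, 16, 11]
r5 m[E→φ8] = [12, 22, 17]
r5 m[E→φ9] = [14, 22, 18]
r5 m[K→φ1] = [0, 0, 0]
r5 m[C→φ3] = [12, 18, 14]
r5 m[C→φ4] = [23, 25, 22]
r5 m[C→φ6] = [22, 24, 24]
r5 m[C→φ7] = [15, 23, 27]
r5 m[J→φ0] = [26, 26, 31]
r5 m[J→φ1] = [25, 25, 32]
r5 m[J→φ2] = [25, 23, 25]
r5 m[J→φ3] = [10, 12, 13]
r5 m[J→φ5] = [22, 18, 31]
r5 m[D→φ4] = [0, 0, 0]
r6 m[φ0→P] = [26, 30, 28]
r6 m[φ0→J] = [1, 0, 2]
r6 m[φ1→K] = [28, 26, 27]
r6 m[φ1→J] = [2, 1, 1]
r6 m[φ2→E] = [24, 26, 29]
r6 m[φ2→J] = [2, 3, 8]
r6 m[φ3→C] = [14, 15, 17]
r6 m[φ3→J] = [17, 14, 20]
r6 m[φ4→C] = [1, 5, 7]
r6 m[φ4→D] = [24, 29, 29]
r6 m[φ5→J] = [5, 8, 2]
r6 m[φ6→C] = [2, 6, 5]
r6 m[φ7→C] = [9, 7, 2]
r6 m[φ8→E] = [2, 8, 6]
r6 m[φ9→E] = [0, 8, 5]
r6 m[P→φ0] = [0, 0, 0]
r6 m[E→φ2] = [2, 16, 11]
r6 m[E→φ8] = [24, 34, 34]
r6 m[E→φ9] = [26, 34, 35]
r6 m[K→φ1] = [0, 0, 0]
r6 m[C→φ3] = [12, 18, 14]
r6 m[C→φ4] = [25, 28, 24]
r6 m[C→φ6] = [24, 27, 26]
r6 m[C→φ7] = [17, 26, 29]
r6 m[J→φ0] = [26, 26, 31]
r6 m[J→φ1] = [25, 25, 32]
r6 m[J→φ2] = [25, 23, 25]
r6 m[J→φ3] = [10, 12, 13]
r6 m[J→φ5] = [22, 18, 31]
r6 m[D→φ4] = [0, 0, 0]
r7 m[φ0→P] = [26, 30, 28]
r7 m[φ0→J] = [1, 0, 2]
r7 m[φ1→K] = [28, 26, 27]
r7 m[φ1→J] = [2, 1, 1]
r7 m[φ2→E] = [24, 26, 29]
r7 m[φ2→J] = [2, 3, 8]
r7 m[φ3→C] = [14, 15, 17]
r7 m[φ3→J] = [17, 14, 20]
r7 m[φ4→C] = [1, 5, 7]
r7 m[φ4→D] = [26, 31, 31]
r7 m[φ5→J] = [5, 8, 2]
r7 m[φ6→C] = [2, 6, 5]
r7 m[φ7→C] = [9, 7, 2]
r7 m[φ8→E] = [2, 8, 6]
r7 m[φ9→E] = [0, 8, 5]
r7 m[P→φ0] = [0, 0, 0]
r7 m[E→φ2] = [2, 16, 11]
r7 m[E→φ8] = [24, 34, 34]
r7 m[E→φ9] = [26, 34, 35]
r7 m[K→φ1] = [0, 0, 0]
r7 m[C→φ3] = [12, 18, 14]
r7 m[C→φ4] = [25, 28, 24]
r7 m[C→φ6] = [24, 27, 26]
r7 m[C→φ7] = [17, 26, 29]
r7 m[J→φ0] = [26, 26, 31]
r7 m[J→φ1] = [25, 25, 32]
r7 m[J→φ2] = [25, 23, 25]
r7 m[J→φ3] = [10, 12, 13]
r7 m[J→φ5] = [22, 18, 31]
r7 m[D→φ4] = [0, 0, 0]
r8 m[φ0→P] = [26, 30, 28]
r8 m[φ0→J] = [1, 0, 2]
r8 m[φ1→K] = [28, 26, 27]
r8 m[φ1→J] = [2, 1, 1]
r8 m[φ2→E] = [24, 26, 29]
r8 m[φ2→J] = [2, 3, 8]
r8 m[φ3→C] = [14, 15, 17]
r8 m[φ3→J] = [17, 14, 20]
r8 m[φ4→C] = [1, 5, 7]
r8 m[φ4→D] = [26, 31, 31]
r8 m[φ5→J] = [5, 8, 2]
r8 m[φ6→C] = [2, 6, 5]
r8 m[φ7→C] = [9, 7, 2]
r8 m[φ8→E] = [2, 8, 6]
r8 m[φ9→E] = [0, 8, 5]
r8 m[P→φ0] = [0, 0, 0]
r8 m[E→φ2] = [2, 16, 11]
r8 m[E→φ8] = [24, 34, 34]
r8 m[E→φ9] = [26, 34, 35]
r8 m[K→φ1] = [0, 0, 0]
r8 m[C→φ3] = [12, 18, 14]
r8 m[C→φ4] = [25, 28, 24]
r8 m[C→φ6] = [24, 27, 26]
r8 m[C→φ7] = [17, 26, 29]
r8 m[J→φ0] = [26, 26, 31]
r8 m[J→φ1] = [25, 25, 32]
r8 m[J→φ2] = [25, 23, 25]
r8 m[J→φ3] = [10, 12, 13]
r8 m[J→φ5] = [22, 18, 31]
r8 m[D→φ4] = [0, 0, 0]
fixed point reached at round 8
traceback from P: (P=0, E=0, K=1, C=0, J=1, D=0), score=26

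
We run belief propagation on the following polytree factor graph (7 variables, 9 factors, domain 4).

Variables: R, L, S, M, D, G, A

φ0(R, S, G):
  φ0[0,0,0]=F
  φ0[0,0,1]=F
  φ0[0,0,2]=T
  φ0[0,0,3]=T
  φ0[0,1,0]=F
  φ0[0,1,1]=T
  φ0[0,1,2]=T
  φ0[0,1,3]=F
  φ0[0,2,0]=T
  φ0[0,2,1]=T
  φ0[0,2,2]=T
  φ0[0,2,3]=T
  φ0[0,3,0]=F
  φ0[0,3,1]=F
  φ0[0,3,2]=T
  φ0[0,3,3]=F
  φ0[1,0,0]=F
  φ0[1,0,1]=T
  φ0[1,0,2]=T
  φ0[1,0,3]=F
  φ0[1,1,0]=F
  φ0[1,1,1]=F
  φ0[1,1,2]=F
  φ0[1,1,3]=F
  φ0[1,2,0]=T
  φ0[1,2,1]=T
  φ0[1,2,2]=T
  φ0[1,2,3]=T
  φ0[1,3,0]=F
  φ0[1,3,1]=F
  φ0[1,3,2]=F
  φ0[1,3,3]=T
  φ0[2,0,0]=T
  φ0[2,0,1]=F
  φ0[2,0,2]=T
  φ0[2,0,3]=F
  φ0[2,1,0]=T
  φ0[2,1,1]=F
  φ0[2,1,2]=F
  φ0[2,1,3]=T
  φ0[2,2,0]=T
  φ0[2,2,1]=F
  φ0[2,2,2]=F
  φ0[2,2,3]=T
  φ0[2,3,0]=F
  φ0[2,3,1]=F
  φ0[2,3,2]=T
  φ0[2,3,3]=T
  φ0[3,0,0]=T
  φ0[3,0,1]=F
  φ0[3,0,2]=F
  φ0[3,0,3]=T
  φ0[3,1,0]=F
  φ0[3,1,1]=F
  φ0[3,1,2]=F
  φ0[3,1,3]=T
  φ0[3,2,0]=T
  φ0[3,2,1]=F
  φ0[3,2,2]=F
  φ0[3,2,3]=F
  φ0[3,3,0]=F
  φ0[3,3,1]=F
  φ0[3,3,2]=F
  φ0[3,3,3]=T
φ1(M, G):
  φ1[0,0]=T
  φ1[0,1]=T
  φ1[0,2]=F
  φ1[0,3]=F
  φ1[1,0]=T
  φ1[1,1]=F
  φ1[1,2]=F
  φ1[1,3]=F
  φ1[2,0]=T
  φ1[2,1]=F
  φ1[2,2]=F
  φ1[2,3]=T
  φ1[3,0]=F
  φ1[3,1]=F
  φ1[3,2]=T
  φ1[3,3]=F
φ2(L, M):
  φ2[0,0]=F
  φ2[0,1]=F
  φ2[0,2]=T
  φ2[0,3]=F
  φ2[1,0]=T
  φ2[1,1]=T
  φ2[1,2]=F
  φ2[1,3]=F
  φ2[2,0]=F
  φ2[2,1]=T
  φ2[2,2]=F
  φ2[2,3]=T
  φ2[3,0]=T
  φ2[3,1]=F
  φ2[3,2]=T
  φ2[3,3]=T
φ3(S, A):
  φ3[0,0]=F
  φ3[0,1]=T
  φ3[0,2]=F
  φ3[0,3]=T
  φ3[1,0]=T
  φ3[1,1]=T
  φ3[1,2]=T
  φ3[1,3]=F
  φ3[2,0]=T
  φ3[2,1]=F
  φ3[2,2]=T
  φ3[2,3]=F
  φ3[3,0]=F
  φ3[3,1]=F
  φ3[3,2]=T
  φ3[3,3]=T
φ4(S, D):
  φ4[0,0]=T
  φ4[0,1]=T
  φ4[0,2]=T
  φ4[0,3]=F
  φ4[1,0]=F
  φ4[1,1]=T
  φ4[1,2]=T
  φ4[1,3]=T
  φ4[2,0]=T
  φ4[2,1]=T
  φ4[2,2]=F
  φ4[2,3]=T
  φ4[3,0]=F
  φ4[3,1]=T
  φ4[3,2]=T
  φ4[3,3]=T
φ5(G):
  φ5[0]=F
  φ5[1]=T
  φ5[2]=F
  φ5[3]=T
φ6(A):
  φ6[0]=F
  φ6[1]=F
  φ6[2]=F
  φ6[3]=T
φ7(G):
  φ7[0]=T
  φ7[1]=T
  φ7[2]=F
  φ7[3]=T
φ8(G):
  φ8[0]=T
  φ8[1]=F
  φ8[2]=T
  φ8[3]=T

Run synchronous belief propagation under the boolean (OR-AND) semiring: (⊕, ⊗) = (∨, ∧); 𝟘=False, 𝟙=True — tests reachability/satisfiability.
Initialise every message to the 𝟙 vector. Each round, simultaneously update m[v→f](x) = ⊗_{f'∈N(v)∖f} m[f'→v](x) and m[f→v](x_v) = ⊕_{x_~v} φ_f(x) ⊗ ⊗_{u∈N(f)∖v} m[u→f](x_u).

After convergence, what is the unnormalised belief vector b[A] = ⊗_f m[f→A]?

b[A] = [F, F, F, T]

init: all messages = 𝟙 over 4 values
r1 m[φ0→R] = [T, T, T, T]
r1 m[φ0→S] = [T, T, T, T]
r1 m[φ0→G] = [T, T, T, T]
r1 m[φ1→M] = [T, T, T, T]
r1 m[φ1→G] = [T, T, T, T]
r1 m[φ2→L] = [T, T, T, T]
r1 m[φ2→M] = [T, T, T, T]
r1 m[φ3→S] = [T, T, T, T]
r1 m[φ3→A] = [T, T, T, T]
r1 m[φ4→S] = [T, T, T, T]
r1 m[φ4→D] = [T, T, T, T]
r1 m[φ5→G] = [F, T, F, T]
r1 m[φ6→A] = [F, F, F, T]
r1 m[φ7→G] = [T, T, F, T]
r1 m[φ8→G] = [T, F, T, T]
r1 m[R→φ0] = [T, T, T, T]
r1 m[L→φ2] = [T, T, T, T]
r1 m[S→φ0] = [T, T, T, T]
r1 m[S→φ3] = [T, T, T, T]
r1 m[S→φ4] = [T, T, T, T]
r1 m[M→φ1] = [T, T, T, T]
r1 m[M→φ2] = [T, T, T, T]
r1 m[D→φ4] = [T, T, T, T]
r1 m[G→φ0] = [T, T, T, T]
r1 m[G→φ1] = [T, T, T, T]
r1 m[G→φ5] = [T, T, T, T]
r1 m[G→φ7] = [T, T, T, T]
r1 m[G→φ8] = [T, T, T, T]
r1 m[A→φ3] = [T, T, T, T]
r1 m[A→φ6] = [T, T, T, T]
r2 m[φ0→R] = [T, T, T, T]
r2 m[φ0→S] = [T, T, T, T]
r2 m[φ0→G] = [T, T, T, T]
r2 m[φ1→M] = [T, T, T, T]
r2 m[φ1→G] = [T, T, T, T]
r2 m[φ2→L] = [T, T, T, T]
r2 m[φ2→M] = [T, T, T, T]
r2 m[φ3→S] = [T, T, T, T]
r2 m[φ3→A] = [T, T, T, T]
r2 m[φ4→S] = [T, T, T, T]
r2 m[φ4→D] = [T, T, T, T]
r2 m[φ5→G] = [F, T, F, T]
r2 m[φ6→A] = [F, F, F, T]
r2 m[φ7→G] = [T, T, F, T]
r2 m[φ8→G] = [T, F, T, T]
r2 m[R→φ0] = [T, T, T, T]
r2 m[L→φ2] = [T, T, T, T]
r2 m[S→φ0] = [T, T, T, T]
r2 m[S→φ3] = [T, T, T, T]
r2 m[S→φ4] = [T, T, T, T]
r2 m[M→φ1] = [T, T, T, T]
r2 m[M→φ2] = [T, T, T, T]
r2 m[D→φ4] = [T, T, T, T]
r2 m[G→φ0] = [F, F, F, T]
r2 m[G→φ1] = [F, F, F, T]
r2 m[G→φ5] = [T, F, F, T]
r2 m[G→φ7] = [F, F, F, T]
r2 m[G→φ8] = [F, T, F, T]
r2 m[A→φ3] = [F, F, F, T]
r2 m[A→φ6] = [T, T, T, T]
r3 m[φ0→R] = [T, T, T, T]
r3 m[φ0→S] = [T, T, T, T]
r3 m[φ0→G] = [T, T, T, T]
r3 m[φ1→M] = [F, F, T, F]
r3 m[φ1→G] = [T, T, T, T]
r3 m[φ2→L] = [T, T, T, T]
r3 m[φ2→M] = [T, T, T, T]
r3 m[φ3→S] = [T, F, F, T]
r3 m[φ3→A] = [T, T, T, T]
r3 m[φ4→S] = [T, T, T, T]
r3 m[φ4→D] = [T, T, T, T]
r3 m[φ5→G] = [F, T, F, T]
r3 m[φ6→A] = [F, F, F, T]
r3 m[φ7→G] = [T, T, F, T]
r3 m[φ8→G] = [T, F, T, T]
r3 m[R→φ0] = [T, T, T, T]
r3 m[L→φ2] = [T, T, T, T]
r3 m[S→φ0] = [T, T, T, T]
r3 m[S→φ3] = [T, T, T, T]
r3 m[S→φ4] = [T, T, T, T]
r3 m[M→φ1] = [T, T, T, T]
r3 m[M→φ2] = [T, T, T, T]
r3 m[D→φ4] = [T, T, T, T]
r3 m[G→φ0] = [F, F, F, T]
r3 m[G→φ1] = [F, F, F, T]
r3 m[G→φ5] = [T, F, F, T]
r3 m[G→φ7] = [F, F, F, T]
r3 m[G→φ8] = [F, T, F, T]
r3 m[A→φ3] = [F, F, F, T]
r3 m[A→φ6] = [T, T, T, T]
r4 m[φ0→R] = [T, T, T, T]
r4 m[φ0→S] = [T, T, T, T]
r4 m[φ0→G] = [T, T, T, T]
r4 m[φ1→M] = [F, F, T, F]
r4 m[φ1→G] = [T, T, T, T]
r4 m[φ2→L] = [T, T, T, T]
r4 m[φ2→M] = [T, T, T, T]
r4 m[φ3→S] = [T, F, F, T]
r4 m[φ3→A] = [T, T, T, T]
r4 m[φ4→S] = [T, T, T, T]
r4 m[φ4→D] = [T, T, T, T]
r4 m[φ5→G] = [F, T, F, T]
r4 m[φ6→A] = [F, F, F, T]
r4 m[φ7→G] = [T, T, F, T]
r4 m[φ8→G] = [T, F, T, T]
r4 m[R→φ0] = [T, T, T, T]
r4 m[L→φ2] = [T, T, T, T]
r4 m[S→φ0] = [T, F, F, T]
r4 m[S→φ3] = [T, T, T, T]
r4 m[S→φ4] = [T, F, F, T]
r4 m[M→φ1] = [T, T, T, T]
r4 m[M→φ2] = [F, F, T, F]
r4 m[D→φ4] = [T, T, T, T]
r4 m[G→φ0] = [F, F, F, T]
r4 m[G→φ1] = [F, F, F, T]
r4 m[G→φ5] = [T, F, F, T]
r4 m[G→φ7] = [F, F, F, T]
r4 m[G→φ8] = [F, T, F, T]
r4 m[A→φ3] = [F, F, F, T]
r4 m[A→φ6] = [T, T, T, T]
r5 m[φ0→R] = [T, T, T, T]
r5 m[φ0→S] = [T, T, T, T]
r5 m[φ0→G] = [T, T, T, T]
r5 m[φ1→M] = [F, F, T, F]
r5 m[φ1→G] = [T, T, T, T]
r5 m[φ2→L] = [T, F, F, T]
r5 m[φ2→M] = [T, T, T, T]
r5 m[φ3→S] = [T, F, F, T]
r5 m[φ3→A] = [T, T, T, T]
r5 m[φ4→S] = [T, T, T, T]
r5 m[φ4→D] = [T, T, T, T]
r5 m[φ5→G] = [F, T, F, T]
r5 m[φ6→A] = [F, F, F, T]
r5 m[φ7→G] = [T, T, F, T]
r5 m[φ8→G] = [T, F, T, T]
r5 m[R→φ0] = [T, T, T, T]
r5 m[L→φ2] = [T, T, T, T]
r5 m[S→φ0] = [T, F, F, T]
r5 m[S→φ3] = [T, T, T, T]
r5 m[S→φ4] = [T, F, F, T]
r5 m[M→φ1] = [T, T, T, T]
r5 m[M→φ2] = [F, F, T, F]
r5 m[D→φ4] = [T, T, T, T]
r5 m[G→φ0] = [F, F, F, T]
r5 m[G→φ1] = [F, F, F, T]
r5 m[G→φ5] = [T, F, F, T]
r5 m[G→φ7] = [F, F, F, T]
r5 m[G→φ8] = [F, T, F, T]
r5 m[A→φ3] = [F, F, F, T]
r5 m[A→φ6] = [T, T, T, T]
r6 m[φ0→R] = [T, T, T, T]
r6 m[φ0→S] = [T, T, T, T]
r6 m[φ0→G] = [T, T, T, T]
r6 m[φ1→M] = [F, F, T, F]
r6 m[φ1→G] = [T, T, T, T]
r6 m[φ2→L] = [T, F, F, T]
r6 m[φ2→M] = [T, T, T, T]
r6 m[φ3→S] = [T, F, F, T]
r6 m[φ3→A] = [T, T, T, T]
r6 m[φ4→S] = [T, T, T, T]
r6 m[φ4→D] = [T, T, T, T]
r6 m[φ5→G] = [F, T, F, T]
r6 m[φ6→A] = [F, F, F, T]
r6 m[φ7→G] = [T, T, F, T]
r6 m[φ8→G] = [T, F, T, T]
r6 m[R→φ0] = [T, T, T, T]
r6 m[L→φ2] = [T, T, T, T]
r6 m[S→φ0] = [T, F, F, T]
r6 m[S→φ3] = [T, T, T, T]
r6 m[S→φ4] = [T, F, F, T]
r6 m[M→φ1] = [T, T, T, T]
r6 m[M→φ2] = [F, F, T, F]
r6 m[D→φ4] = [T, T, T, T]
r6 m[G→φ0] = [F, F, F, T]
r6 m[G→φ1] = [F, F, F, T]
r6 m[G→φ5] = [T, F, F, T]
r6 m[G→φ7] = [F, F, F, T]
r6 m[G→φ8] = [F, T, F, T]
r6 m[A→φ3] = [F, F, F, T]
r6 m[A→φ6] = [T, T, T, T]
fixed point reached at round 6
b[A] = ⊗ incoming = [F, F, F, T]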